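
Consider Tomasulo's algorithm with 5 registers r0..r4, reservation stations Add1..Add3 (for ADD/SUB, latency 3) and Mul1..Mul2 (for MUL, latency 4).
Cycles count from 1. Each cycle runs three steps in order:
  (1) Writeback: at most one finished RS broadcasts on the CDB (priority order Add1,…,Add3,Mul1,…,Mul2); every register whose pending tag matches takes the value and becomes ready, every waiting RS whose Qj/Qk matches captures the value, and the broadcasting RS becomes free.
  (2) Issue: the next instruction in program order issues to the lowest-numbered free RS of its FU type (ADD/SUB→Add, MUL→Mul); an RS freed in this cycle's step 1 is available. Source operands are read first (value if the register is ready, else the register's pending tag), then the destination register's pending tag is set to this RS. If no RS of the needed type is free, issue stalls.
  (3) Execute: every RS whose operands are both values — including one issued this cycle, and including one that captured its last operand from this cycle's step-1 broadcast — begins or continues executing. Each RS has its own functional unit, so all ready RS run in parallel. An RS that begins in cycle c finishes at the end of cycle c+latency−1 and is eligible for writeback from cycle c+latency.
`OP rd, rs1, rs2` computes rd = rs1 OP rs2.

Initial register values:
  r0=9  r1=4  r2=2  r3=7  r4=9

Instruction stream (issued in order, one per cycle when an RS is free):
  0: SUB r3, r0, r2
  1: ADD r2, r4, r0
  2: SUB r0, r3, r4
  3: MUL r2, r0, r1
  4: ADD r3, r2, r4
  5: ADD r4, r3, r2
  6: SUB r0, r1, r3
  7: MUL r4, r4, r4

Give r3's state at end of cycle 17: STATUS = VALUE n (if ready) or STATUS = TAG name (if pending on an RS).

c1: issue SUB r3<-Add1 | r0:9,r1:4,r2:2,r3:Add1,r4:9
c2: issue ADD r2<-Add2 | r0:9,r1:4,r2:Add2,r3:Add1,r4:9
c3: issue SUB r0<-Add3 | r0:Add3,r1:4,r2:Add2,r3:Add1,r4:9
c4: CDB Add1=7; issue MUL r2<-Mul1 | r0:Add3,r1:4,r2:Mul1,r3:7,r4:9
c5: CDB Add2=18; issue ADD r3<-Add1 | r0:Add3,r1:4,r2:Mul1,r3:Add1,r4:9
c6: issue ADD r4<-Add2 | r0:Add3,r1:4,r2:Mul1,r3:Add1,r4:Add2
c7: CDB Add3=-2; issue SUB r0<-Add3 | r0:Add3,r1:4,r2:Mul1,r3:Add1,r4:Add2
c8: issue MUL r4<-Mul2 | r0:Add3,r1:4,r2:Mul1,r3:Add1,r4:Mul2
c9: - | r0:Add3,r1:4,r2:Mul1,r3:Add1,r4:Mul2
c10: - | r0:Add3,r1:4,r2:Mul1,r3:Add1,r4:Mul2
c11: CDB Mul1=-8 | r0:Add3,r1:4,r2:-8,r3:Add1,r4:Mul2
c12: - | r0:Add3,r1:4,r2:-8,r3:Add1,r4:Mul2
c13: - | r0:Add3,r1:4,r2:-8,r3:Add1,r4:Mul2
c14: CDB Add1=1 | r0:Add3,r1:4,r2:-8,r3:1,r4:Mul2
c15: - | r0:Add3,r1:4,r2:-8,r3:1,r4:Mul2
c16: - | r0:Add3,r1:4,r2:-8,r3:1,r4:Mul2
c17: CDB Add2=-7 | r0:Add3,r1:4,r2:-8,r3:1,r4:Mul2

STATUS = VALUE 1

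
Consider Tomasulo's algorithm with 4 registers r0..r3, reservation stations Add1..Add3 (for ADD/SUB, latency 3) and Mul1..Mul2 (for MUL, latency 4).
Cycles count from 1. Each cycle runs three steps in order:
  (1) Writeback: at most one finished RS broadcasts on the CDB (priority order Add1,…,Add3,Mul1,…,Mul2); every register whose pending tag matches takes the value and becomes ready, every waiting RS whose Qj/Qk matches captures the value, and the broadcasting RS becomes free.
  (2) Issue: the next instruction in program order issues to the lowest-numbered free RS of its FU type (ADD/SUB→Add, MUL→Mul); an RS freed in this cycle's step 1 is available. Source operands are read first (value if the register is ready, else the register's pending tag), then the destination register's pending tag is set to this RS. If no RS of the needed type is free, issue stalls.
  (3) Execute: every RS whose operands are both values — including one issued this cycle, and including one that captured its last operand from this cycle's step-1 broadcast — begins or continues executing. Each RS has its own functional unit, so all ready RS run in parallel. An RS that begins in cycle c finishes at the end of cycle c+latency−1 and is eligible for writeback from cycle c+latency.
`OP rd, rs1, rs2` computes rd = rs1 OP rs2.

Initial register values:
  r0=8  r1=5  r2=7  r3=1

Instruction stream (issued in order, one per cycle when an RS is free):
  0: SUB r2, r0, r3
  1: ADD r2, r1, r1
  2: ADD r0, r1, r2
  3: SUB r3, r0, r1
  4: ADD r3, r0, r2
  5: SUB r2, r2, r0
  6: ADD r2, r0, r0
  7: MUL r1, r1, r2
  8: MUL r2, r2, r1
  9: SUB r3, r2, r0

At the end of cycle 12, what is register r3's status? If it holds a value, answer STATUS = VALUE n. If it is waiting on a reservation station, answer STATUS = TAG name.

c1: issue SUB r2<-Add1 | r0:8,r1:5,r2:Add1,r3:1
c2: issue ADD r2<-Add2 | r0:8,r1:5,r2:Add2,r3:1
c3: issue ADD r0<-Add3 | r0:Add3,r1:5,r2:Add2,r3:1
c4: CDB Add1=7; issue SUB r3<-Add1 | r0:Add3,r1:5,r2:Add2,r3:Add1
c5: CDB Add2=10; issue ADD r3<-Add2 | r0:Add3,r1:5,r2:10,r3:Add2
c6: stall | r0:Add3,r1:5,r2:10,r3:Add2
c7: stall | r0:Add3,r1:5,r2:10,r3:Add2
c8: CDB Add3=15; issue SUB r2<-Add3 | r0:15,r1:5,r2:Add3,r3:Add2
c9: stall | r0:15,r1:5,r2:Add3,r3:Add2
c10: stall | r0:15,r1:5,r2:Add3,r3:Add2
c11: CDB Add1=10; issue ADD r2<-Add1 | r0:15,r1:5,r2:Add1,r3:Add2
c12: CDB Add2=25; issue MUL r1<-Mul1 | r0:15,r1:Mul1,r2:Add1,r3:25

STATUS = VALUE 25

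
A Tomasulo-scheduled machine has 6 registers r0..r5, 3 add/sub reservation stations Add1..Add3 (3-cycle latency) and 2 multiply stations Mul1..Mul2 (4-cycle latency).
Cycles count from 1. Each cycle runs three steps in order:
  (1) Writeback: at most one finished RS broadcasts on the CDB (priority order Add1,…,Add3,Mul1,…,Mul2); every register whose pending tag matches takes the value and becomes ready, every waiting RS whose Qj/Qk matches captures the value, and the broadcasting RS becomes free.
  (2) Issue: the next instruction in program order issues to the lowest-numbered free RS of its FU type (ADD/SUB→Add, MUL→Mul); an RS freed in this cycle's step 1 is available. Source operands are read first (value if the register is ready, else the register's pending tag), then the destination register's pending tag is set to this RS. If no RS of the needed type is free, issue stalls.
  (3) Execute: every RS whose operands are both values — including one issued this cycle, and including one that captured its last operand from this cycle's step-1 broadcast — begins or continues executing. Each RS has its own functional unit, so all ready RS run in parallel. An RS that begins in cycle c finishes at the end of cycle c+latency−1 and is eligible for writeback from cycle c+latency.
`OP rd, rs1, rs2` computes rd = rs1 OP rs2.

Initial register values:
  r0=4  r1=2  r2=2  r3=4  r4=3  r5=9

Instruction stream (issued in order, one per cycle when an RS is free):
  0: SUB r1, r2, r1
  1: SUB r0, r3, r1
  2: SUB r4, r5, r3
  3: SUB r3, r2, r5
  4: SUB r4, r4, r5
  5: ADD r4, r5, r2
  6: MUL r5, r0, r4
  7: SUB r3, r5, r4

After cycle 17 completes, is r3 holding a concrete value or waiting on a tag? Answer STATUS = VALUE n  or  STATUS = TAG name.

STATUS = VALUE 33

cycle 1: issue SUB r1<-Add1 // r0:4,r1:Add1,r2:2,r3:4,r4:3,r5:9
cycle 2: issue SUB r0<-Add2 // r0:Add2,r1:Add1,r2:2,r3:4,r4:3,r5:9
cycle 3: issue SUB r4<-Add3 // r0:Add2,r1:Add1,r2:2,r3:4,r4:Add3,r5:9
cycle 4: CDB Add1=0; issue SUB r3<-Add1 // r0:Add2,r1:0,r2:2,r3:Add1,r4:Add3,r5:9
cycle 5: stall // r0:Add2,r1:0,r2:2,r3:Add1,r4:Add3,r5:9
cycle 6: CDB Add3=5; issue SUB r4<-Add3 // r0:Add2,r1:0,r2:2,r3:Add1,r4:Add3,r5:9
cycle 7: CDB Add1=-7; issue ADD r4<-Add1 // r0:Add2,r1:0,r2:2,r3:-7,r4:Add1,r5:9
cycle 8: CDB Add2=4; issue MUL r5<-Mul1 // r0:4,r1:0,r2:2,r3:-7,r4:Add1,r5:Mul1
cycle 9: CDB Add3=-4; issue SUB r3<-Add2 // r0:4,r1:0,r2:2,r3:Add2,r4:Add1,r5:Mul1
cycle 10: CDB Add1=11 // r0:4,r1:0,r2:2,r3:Add2,r4:11,r5:Mul1
cycle 11: - // r0:4,r1:0,r2:2,r3:Add2,r4:11,r5:Mul1
cycle 12: - // r0:4,r1:0,r2:2,r3:Add2,r4:11,r5:Mul1
cycle 13: - // r0:4,r1:0,r2:2,r3:Add2,r4:11,r5:Mul1
cycle 14: CDB Mul1=44 // r0:4,r1:0,r2:2,r3:Add2,r4:11,r5:44
cycle 15: - // r0:4,r1:0,r2:2,r3:Add2,r4:11,r5:44
cycle 16: - // r0:4,r1:0,r2:2,r3:Add2,r4:11,r5:44
cycle 17: CDB Add2=33 // r0:4,r1:0,r2:2,r3:33,r4:11,r5:44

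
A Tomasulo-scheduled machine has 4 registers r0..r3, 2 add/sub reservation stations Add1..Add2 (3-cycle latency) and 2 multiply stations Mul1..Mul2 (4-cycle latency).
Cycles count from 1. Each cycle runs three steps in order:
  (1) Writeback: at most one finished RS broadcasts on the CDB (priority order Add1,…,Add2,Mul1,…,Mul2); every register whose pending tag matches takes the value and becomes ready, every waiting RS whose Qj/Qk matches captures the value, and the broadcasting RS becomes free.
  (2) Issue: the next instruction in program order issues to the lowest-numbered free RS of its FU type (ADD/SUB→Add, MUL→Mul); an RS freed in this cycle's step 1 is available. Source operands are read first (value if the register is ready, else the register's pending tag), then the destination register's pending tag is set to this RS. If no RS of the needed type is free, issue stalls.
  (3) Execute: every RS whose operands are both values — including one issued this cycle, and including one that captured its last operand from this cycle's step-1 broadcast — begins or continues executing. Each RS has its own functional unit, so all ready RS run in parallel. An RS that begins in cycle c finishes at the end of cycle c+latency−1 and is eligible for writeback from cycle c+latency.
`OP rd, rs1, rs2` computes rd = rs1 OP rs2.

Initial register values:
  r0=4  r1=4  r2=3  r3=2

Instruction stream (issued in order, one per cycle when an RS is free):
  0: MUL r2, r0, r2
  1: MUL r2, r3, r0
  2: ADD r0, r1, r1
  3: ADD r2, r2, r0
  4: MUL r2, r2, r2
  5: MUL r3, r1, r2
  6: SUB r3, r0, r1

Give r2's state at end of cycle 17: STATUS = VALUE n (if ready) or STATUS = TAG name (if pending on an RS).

cycle 1: issue MUL r2<-Mul1 // r0:4,r1:4,r2:Mul1,r3:2
cycle 2: issue MUL r2<-Mul2 // r0:4,r1:4,r2:Mul2,r3:2
cycle 3: issue ADD r0<-Add1 // r0:Add1,r1:4,r2:Mul2,r3:2
cycle 4: issue ADD r2<-Add2 // r0:Add1,r1:4,r2:Add2,r3:2
cycle 5: CDB Mul1=12; issue MUL r2<-Mul1 // r0:Add1,r1:4,r2:Mul1,r3:2
cycle 6: CDB Add1=8; stall // r0:8,r1:4,r2:Mul1,r3:2
cycle 7: CDB Mul2=8; issue MUL r3<-Mul2 // r0:8,r1:4,r2:Mul1,r3:Mul2
cycle 8: issue SUB r3<-Add1 // r0:8,r1:4,r2:Mul1,r3:Add1
cycle 9: - // r0:8,r1:4,r2:Mul1,r3:Add1
cycle 10: CDB Add2=16 // r0:8,r1:4,r2:Mul1,r3:Add1
cycle 11: CDB Add1=4 // r0:8,r1:4,r2:Mul1,r3:4
cycle 12: - // r0:8,r1:4,r2:Mul1,r3:4
cycle 13: - // r0:8,r1:4,r2:Mul1,r3:4
cycle 14: CDB Mul1=256 // r0:8,r1:4,r2:256,r3:4
cycle 15: - // r0:8,r1:4,r2:256,r3:4
cycle 16: - // r0:8,r1:4,r2:256,r3:4
cycle 17: - // r0:8,r1:4,r2:256,r3:4

STATUS = VALUE 256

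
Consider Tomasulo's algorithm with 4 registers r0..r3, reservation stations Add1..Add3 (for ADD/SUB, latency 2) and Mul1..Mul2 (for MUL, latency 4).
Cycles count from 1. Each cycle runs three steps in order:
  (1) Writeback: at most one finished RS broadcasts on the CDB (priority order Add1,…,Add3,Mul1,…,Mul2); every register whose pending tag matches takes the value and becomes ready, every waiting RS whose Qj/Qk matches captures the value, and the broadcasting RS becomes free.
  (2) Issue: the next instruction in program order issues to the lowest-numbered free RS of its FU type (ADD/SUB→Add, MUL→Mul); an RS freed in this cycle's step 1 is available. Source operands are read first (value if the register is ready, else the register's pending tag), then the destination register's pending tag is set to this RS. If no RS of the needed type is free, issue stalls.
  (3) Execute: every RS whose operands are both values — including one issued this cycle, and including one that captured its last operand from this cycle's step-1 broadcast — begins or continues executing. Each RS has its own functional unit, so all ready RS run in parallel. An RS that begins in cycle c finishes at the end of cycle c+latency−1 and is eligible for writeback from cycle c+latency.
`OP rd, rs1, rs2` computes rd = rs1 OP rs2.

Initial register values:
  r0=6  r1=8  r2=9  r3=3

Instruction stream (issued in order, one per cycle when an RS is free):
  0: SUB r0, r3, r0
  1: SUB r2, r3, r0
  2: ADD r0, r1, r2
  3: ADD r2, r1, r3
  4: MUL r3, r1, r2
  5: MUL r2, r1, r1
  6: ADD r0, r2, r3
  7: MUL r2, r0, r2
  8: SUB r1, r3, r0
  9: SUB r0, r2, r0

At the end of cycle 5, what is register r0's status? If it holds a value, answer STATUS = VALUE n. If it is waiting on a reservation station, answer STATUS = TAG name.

c1: issue SUB r0<-Add1 | r0:Add1,r1:8,r2:9,r3:3
c2: issue SUB r2<-Add2 | r0:Add1,r1:8,r2:Add2,r3:3
c3: CDB Add1=-3; issue ADD r0<-Add1 | r0:Add1,r1:8,r2:Add2,r3:3
c4: issue ADD r2<-Add3 | r0:Add1,r1:8,r2:Add3,r3:3
c5: CDB Add2=6; issue MUL r3<-Mul1 | r0:Add1,r1:8,r2:Add3,r3:Mul1

STATUS = TAG Add1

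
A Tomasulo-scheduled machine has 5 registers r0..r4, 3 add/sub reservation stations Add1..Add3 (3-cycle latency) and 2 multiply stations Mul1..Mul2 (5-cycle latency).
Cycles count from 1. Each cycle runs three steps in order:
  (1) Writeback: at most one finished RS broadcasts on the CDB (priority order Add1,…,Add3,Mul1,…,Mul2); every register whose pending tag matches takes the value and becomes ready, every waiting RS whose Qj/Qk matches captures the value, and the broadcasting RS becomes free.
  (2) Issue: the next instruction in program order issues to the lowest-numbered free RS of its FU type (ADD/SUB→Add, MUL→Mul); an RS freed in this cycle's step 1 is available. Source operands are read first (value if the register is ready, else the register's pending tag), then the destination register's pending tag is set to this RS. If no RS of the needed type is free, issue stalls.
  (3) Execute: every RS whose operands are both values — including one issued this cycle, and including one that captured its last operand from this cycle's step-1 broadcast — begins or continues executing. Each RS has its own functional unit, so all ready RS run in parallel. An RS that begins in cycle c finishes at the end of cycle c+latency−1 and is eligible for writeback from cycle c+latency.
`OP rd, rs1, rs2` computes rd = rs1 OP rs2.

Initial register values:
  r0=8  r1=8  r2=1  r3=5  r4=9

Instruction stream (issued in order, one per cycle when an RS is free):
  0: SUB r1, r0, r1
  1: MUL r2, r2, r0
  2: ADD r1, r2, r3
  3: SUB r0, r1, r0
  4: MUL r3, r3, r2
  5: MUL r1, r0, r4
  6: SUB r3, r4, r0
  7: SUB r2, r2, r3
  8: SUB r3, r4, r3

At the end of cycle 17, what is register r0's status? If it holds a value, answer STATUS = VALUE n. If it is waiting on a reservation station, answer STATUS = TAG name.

c1: issue SUB r1<-Add1 | r0:8,r1:Add1,r2:1,r3:5,r4:9
c2: issue MUL r2<-Mul1 | r0:8,r1:Add1,r2:Mul1,r3:5,r4:9
c3: issue ADD r1<-Add2 | r0:8,r1:Add2,r2:Mul1,r3:5,r4:9
c4: CDB Add1=0; issue SUB r0<-Add1 | r0:Add1,r1:Add2,r2:Mul1,r3:5,r4:9
c5: issue MUL r3<-Mul2 | r0:Add1,r1:Add2,r2:Mul1,r3:Mul2,r4:9
c6: stall | r0:Add1,r1:Add2,r2:Mul1,r3:Mul2,r4:9
c7: CDB Mul1=8; issue MUL r1<-Mul1 | r0:Add1,r1:Mul1,r2:8,r3:Mul2,r4:9
c8: issue SUB r3<-Add3 | r0:Add1,r1:Mul1,r2:8,r3:Add3,r4:9
c9: stall | r0:Add1,r1:Mul1,r2:8,r3:Add3,r4:9
c10: CDB Add2=13; issue SUB r2<-Add2 | r0:Add1,r1:Mul1,r2:Add2,r3:Add3,r4:9
c11: stall | r0:Add1,r1:Mul1,r2:Add2,r3:Add3,r4:9
c12: CDB Mul2=40; stall | r0:Add1,r1:Mul1,r2:Add2,r3:Add3,r4:9
c13: CDB Add1=5; issue SUB r3<-Add1 | r0:5,r1:Mul1,r2:Add2,r3:Add1,r4:9
c14: - | r0:5,r1:Mul1,r2:Add2,r3:Add1,r4:9
c15: - | r0:5,r1:Mul1,r2:Add2,r3:Add1,r4:9
c16: CDB Add3=4 | r0:5,r1:Mul1,r2:Add2,r3:Add1,r4:9
c17: - | r0:5,r1:Mul1,r2:Add2,r3:Add1,r4:9

STATUS = VALUE 5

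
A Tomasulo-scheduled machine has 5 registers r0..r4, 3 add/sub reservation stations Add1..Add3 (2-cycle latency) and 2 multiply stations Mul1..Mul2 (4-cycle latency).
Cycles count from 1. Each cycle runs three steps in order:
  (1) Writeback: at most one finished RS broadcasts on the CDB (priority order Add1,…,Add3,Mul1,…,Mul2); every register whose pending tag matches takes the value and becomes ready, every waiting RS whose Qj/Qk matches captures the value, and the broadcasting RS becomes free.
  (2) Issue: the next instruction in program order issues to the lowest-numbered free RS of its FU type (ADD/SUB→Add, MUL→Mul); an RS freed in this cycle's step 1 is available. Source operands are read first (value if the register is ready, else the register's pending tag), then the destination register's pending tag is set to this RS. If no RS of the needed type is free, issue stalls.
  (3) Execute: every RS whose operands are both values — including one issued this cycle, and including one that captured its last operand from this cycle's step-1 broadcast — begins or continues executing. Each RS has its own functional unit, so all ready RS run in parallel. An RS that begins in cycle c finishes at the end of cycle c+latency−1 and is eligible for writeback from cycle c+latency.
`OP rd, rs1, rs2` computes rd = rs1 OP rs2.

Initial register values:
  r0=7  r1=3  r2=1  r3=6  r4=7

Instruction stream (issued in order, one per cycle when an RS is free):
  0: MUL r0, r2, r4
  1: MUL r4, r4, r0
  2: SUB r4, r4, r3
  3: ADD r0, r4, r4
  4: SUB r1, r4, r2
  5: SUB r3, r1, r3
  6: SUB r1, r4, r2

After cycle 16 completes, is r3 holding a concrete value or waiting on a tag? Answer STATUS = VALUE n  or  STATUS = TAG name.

STATUS = VALUE 36

cycle 1: issue MUL r0<-Mul1 // r0:Mul1,r1:3,r2:1,r3:6,r4:7
cycle 2: issue MUL r4<-Mul2 // r0:Mul1,r1:3,r2:1,r3:6,r4:Mul2
cycle 3: issue SUB r4<-Add1 // r0:Mul1,r1:3,r2:1,r3:6,r4:Add1
cycle 4: issue ADD r0<-Add2 // r0:Add2,r1:3,r2:1,r3:6,r4:Add1
cycle 5: CDB Mul1=7; issue SUB r1<-Add3 // r0:Add2,r1:Add3,r2:1,r3:6,r4:Add1
cycle 6: stall // r0:Add2,r1:Add3,r2:1,r3:6,r4:Add1
cycle 7: stall // r0:Add2,r1:Add3,r2:1,r3:6,r4:Add1
cycle 8: stall // r0:Add2,r1:Add3,r2:1,r3:6,r4:Add1
cycle 9: CDB Mul2=49; stall // r0:Add2,r1:Add3,r2:1,r3:6,r4:Add1
cycle 10: stall // r0:Add2,r1:Add3,r2:1,r3:6,r4:Add1
cycle 11: CDB Add1=43; issue SUB r3<-Add1 // r0:Add2,r1:Add3,r2:1,r3:Add1,r4:43
cycle 12: stall // r0:Add2,r1:Add3,r2:1,r3:Add1,r4:43
cycle 13: CDB Add2=86; issue SUB r1<-Add2 // r0:86,r1:Add2,r2:1,r3:Add1,r4:43
cycle 14: CDB Add3=42 // r0:86,r1:Add2,r2:1,r3:Add1,r4:43
cycle 15: CDB Add2=42 // r0:86,r1:42,r2:1,r3:Add1,r4:43
cycle 16: CDB Add1=36 // r0:86,r1:42,r2:1,r3:36,r4:43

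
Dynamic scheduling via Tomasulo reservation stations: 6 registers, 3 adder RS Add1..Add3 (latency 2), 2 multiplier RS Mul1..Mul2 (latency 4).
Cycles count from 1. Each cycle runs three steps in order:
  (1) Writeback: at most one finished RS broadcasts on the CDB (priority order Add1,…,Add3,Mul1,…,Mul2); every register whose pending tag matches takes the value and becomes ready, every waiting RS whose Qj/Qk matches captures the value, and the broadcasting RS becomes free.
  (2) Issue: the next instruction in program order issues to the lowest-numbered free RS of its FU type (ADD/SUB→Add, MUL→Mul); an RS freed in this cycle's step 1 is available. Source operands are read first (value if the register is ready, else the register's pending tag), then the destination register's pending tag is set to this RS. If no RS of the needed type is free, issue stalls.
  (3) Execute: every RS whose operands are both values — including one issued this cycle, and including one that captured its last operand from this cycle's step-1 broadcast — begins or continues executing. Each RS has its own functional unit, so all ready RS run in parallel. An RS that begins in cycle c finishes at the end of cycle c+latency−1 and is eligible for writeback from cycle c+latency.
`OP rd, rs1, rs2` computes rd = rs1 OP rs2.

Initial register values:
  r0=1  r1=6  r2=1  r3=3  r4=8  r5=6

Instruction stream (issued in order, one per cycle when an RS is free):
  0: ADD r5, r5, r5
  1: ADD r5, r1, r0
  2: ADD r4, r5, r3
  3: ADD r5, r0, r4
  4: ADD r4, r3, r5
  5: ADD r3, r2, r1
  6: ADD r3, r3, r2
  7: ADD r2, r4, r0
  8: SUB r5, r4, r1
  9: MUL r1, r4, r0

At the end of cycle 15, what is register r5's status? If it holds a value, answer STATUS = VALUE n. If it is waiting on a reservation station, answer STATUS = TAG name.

STATUS = VALUE 8

  c1: issue ADD r5<-Add1  regs: r0:1,r1:6,r2:1,r3:3,r4:8,r5:Add1
  c2: issue ADD r5<-Add2  regs: r0:1,r1:6,r2:1,r3:3,r4:8,r5:Add2
  c3: CDB Add1=12; issue ADD r4<-Add1  regs: r0:1,r1:6,r2:1,r3:3,r4:Add1,r5:Add2
  c4: CDB Add2=7; issue ADD r5<-Add2  regs: r0:1,r1:6,r2:1,r3:3,r4:Add1,r5:Add2
  c5: issue ADD r4<-Add3  regs: r0:1,r1:6,r2:1,r3:3,r4:Add3,r5:Add2
  c6: CDB Add1=10; issue ADD r3<-Add1  regs: r0:1,r1:6,r2:1,r3:Add1,r4:Add3,r5:Add2
  c7: stall  regs: r0:1,r1:6,r2:1,r3:Add1,r4:Add3,r5:Add2
  c8: CDB Add1=7; issue ADD r3<-Add1  regs: r0:1,r1:6,r2:1,r3:Add1,r4:Add3,r5:Add2
  c9: CDB Add2=11; issue ADD r2<-Add2  regs: r0:1,r1:6,r2:Add2,r3:Add1,r4:Add3,r5:11
  c10: CDB Add1=8; issue SUB r5<-Add1  regs: r0:1,r1:6,r2:Add2,r3:8,r4:Add3,r5:Add1
  c11: CDB Add3=14; issue MUL r1<-Mul1  regs: r0:1,r1:Mul1,r2:Add2,r3:8,r4:14,r5:Add1
  c12: -  regs: r0:1,r1:Mul1,r2:Add2,r3:8,r4:14,r5:Add1
  c13: CDB Add1=8  regs: r0:1,r1:Mul1,r2:Add2,r3:8,r4:14,r5:8
  c14: CDB Add2=15  regs: r0:1,r1:Mul1,r2:15,r3:8,r4:14,r5:8
  c15: CDB Mul1=14  regs: r0:1,r1:14,r2:15,r3:8,r4:14,r5:8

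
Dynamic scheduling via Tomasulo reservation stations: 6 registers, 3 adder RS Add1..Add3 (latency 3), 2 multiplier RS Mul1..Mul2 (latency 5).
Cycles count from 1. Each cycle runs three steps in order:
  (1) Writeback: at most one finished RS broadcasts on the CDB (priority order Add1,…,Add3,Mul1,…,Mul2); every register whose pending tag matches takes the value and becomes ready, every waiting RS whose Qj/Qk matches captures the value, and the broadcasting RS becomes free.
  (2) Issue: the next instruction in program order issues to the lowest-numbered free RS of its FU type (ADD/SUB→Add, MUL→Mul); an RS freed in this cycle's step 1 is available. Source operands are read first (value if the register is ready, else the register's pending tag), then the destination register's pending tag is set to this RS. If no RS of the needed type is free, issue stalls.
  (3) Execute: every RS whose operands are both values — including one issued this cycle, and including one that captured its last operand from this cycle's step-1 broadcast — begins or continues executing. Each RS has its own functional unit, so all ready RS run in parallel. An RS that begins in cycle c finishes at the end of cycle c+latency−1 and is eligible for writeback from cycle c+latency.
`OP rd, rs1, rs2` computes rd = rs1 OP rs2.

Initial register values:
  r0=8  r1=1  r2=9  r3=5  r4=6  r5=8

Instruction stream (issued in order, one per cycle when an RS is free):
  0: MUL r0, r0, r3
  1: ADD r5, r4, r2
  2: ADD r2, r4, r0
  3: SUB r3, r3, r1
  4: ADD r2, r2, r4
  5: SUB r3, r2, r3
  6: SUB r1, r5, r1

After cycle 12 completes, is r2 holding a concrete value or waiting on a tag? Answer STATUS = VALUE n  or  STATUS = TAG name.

cycle 1: issue MUL r0<-Mul1 // r0:Mul1,r1:1,r2:9,r3:5,r4:6,r5:8
cycle 2: issue ADD r5<-Add1 // r0:Mul1,r1:1,r2:9,r3:5,r4:6,r5:Add1
cycle 3: issue ADD r2<-Add2 // r0:Mul1,r1:1,r2:Add2,r3:5,r4:6,r5:Add1
cycle 4: issue SUB r3<-Add3 // r0:Mul1,r1:1,r2:Add2,r3:Add3,r4:6,r5:Add1
cycle 5: CDB Add1=15; issue ADD r2<-Add1 // r0:Mul1,r1:1,r2:Add1,r3:Add3,r4:6,r5:15
cycle 6: CDB Mul1=40; stall // r0:40,r1:1,r2:Add1,r3:Add3,r4:6,r5:15
cycle 7: CDB Add3=4; issue SUB r3<-Add3 // r0:40,r1:1,r2:Add1,r3:Add3,r4:6,r5:15
cycle 8: stall // r0:40,r1:1,r2:Add1,r3:Add3,r4:6,r5:15
cycle 9: CDB Add2=46; issue SUB r1<-Add2 // r0:40,r1:Add2,r2:Add1,r3:Add3,r4:6,r5:15
cycle 10: - // r0:40,r1:Add2,r2:Add1,r3:Add3,r4:6,r5:15
cycle 11: - // r0:40,r1:Add2,r2:Add1,r3:Add3,r4:6,r5:15
cycle 12: CDB Add1=52 // r0:40,r1:Add2,r2:52,r3:Add3,r4:6,r5:15

STATUS = VALUE 52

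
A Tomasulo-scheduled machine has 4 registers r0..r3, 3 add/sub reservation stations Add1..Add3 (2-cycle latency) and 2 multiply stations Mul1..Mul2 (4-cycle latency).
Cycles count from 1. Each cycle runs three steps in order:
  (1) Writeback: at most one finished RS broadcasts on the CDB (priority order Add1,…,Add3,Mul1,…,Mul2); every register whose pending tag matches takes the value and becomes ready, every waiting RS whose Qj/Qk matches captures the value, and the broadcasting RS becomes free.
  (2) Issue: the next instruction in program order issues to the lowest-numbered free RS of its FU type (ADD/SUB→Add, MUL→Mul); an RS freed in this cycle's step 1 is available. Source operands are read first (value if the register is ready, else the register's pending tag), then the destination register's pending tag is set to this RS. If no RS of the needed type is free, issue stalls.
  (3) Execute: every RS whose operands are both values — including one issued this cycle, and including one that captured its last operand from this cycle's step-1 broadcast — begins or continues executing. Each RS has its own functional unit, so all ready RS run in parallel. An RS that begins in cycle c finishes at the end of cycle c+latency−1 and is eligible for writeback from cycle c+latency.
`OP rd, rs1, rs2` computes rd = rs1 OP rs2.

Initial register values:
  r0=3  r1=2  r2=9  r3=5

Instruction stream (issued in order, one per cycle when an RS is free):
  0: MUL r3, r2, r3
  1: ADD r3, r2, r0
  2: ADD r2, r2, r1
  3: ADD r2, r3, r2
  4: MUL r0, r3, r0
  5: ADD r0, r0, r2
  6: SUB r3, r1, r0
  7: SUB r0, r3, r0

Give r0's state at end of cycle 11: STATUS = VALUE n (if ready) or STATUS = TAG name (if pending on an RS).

STATUS = TAG Add3

  c1: issue MUL r3<-Mul1  regs: r0:3,r1:2,r2:9,r3:Mul1
  c2: issue ADD r3<-Add1  regs: r0:3,r1:2,r2:9,r3:Add1
  c3: issue ADD r2<-Add2  regs: r0:3,r1:2,r2:Add2,r3:Add1
  c4: CDB Add1=12; issue ADD r2<-Add1  regs: r0:3,r1:2,r2:Add1,r3:12
  c5: CDB Add2=11; issue MUL r0<-Mul2  regs: r0:Mul2,r1:2,r2:Add1,r3:12
  c6: CDB Mul1=45; issue ADD r0<-Add2  regs: r0:Add2,r1:2,r2:Add1,r3:12
  c7: CDB Add1=23; issue SUB r3<-Add1  regs: r0:Add2,r1:2,r2:23,r3:Add1
  c8: issue SUB r0<-Add3  regs: r0:Add3,r1:2,r2:23,r3:Add1
  c9: CDB Mul2=36  regs: r0:Add3,r1:2,r2:23,r3:Add1
  c10: -  regs: r0:Add3,r1:2,r2:23,r3:Add1
  c11: CDB Add2=59  regs: r0:Add3,r1:2,r2:23,r3:Add1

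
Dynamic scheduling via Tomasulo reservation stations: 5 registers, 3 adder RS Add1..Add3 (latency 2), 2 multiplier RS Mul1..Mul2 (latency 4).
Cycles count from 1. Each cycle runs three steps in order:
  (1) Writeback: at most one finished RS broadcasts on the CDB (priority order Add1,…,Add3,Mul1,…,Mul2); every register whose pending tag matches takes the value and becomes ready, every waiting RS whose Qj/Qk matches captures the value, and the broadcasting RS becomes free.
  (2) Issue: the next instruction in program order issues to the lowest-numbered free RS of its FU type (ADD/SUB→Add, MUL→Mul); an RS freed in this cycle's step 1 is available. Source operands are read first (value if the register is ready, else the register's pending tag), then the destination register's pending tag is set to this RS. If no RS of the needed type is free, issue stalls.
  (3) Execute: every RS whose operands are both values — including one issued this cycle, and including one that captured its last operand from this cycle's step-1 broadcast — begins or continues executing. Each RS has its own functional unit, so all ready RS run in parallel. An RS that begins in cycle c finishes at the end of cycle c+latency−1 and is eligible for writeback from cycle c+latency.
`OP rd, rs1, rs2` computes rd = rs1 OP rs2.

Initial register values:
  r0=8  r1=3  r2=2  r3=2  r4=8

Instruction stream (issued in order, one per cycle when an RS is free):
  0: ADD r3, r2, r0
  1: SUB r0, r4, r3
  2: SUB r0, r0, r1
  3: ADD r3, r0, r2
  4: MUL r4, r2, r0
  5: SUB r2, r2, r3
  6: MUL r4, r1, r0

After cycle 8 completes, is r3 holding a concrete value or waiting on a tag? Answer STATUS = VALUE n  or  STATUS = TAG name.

c1: issue ADD r3<-Add1 | r0:8,r1:3,r2:2,r3:Add1,r4:8
c2: issue SUB r0<-Add2 | r0:Add2,r1:3,r2:2,r3:Add1,r4:8
c3: CDB Add1=10; issue SUB r0<-Add1 | r0:Add1,r1:3,r2:2,r3:10,r4:8
c4: issue ADD r3<-Add3 | r0:Add1,r1:3,r2:2,r3:Add3,r4:8
c5: CDB Add2=-2; issue MUL r4<-Mul1 | r0:Add1,r1:3,r2:2,r3:Add3,r4:Mul1
c6: issue SUB r2<-Add2 | r0:Add1,r1:3,r2:Add2,r3:Add3,r4:Mul1
c7: CDB Add1=-5; issue MUL r4<-Mul2 | r0:-5,r1:3,r2:Add2,r3:Add3,r4:Mul2
c8: - | r0:-5,r1:3,r2:Add2,r3:Add3,r4:Mul2

STATUS = TAG Add3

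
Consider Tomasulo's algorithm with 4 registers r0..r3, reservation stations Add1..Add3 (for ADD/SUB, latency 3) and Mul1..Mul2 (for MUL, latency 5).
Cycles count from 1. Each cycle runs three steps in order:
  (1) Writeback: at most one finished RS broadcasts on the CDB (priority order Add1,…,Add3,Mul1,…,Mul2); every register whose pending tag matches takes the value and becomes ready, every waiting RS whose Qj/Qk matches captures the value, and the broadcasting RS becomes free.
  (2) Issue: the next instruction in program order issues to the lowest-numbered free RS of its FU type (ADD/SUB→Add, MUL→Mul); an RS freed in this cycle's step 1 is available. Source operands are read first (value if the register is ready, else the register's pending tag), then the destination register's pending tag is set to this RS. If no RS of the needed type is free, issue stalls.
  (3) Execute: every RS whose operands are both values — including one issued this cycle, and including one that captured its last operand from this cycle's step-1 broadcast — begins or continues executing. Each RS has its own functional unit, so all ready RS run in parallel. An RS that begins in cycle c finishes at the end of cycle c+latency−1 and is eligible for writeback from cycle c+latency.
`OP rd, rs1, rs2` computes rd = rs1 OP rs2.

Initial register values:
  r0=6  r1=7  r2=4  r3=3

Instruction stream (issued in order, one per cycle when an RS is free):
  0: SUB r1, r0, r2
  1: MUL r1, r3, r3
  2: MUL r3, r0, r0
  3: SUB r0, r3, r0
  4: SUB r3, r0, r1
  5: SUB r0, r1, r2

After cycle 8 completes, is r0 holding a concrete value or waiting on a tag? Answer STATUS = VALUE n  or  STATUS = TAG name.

  c1: issue SUB r1<-Add1  regs: r0:6,r1:Add1,r2:4,r3:3
  c2: issue MUL r1<-Mul1  regs: r0:6,r1:Mul1,r2:4,r3:3
  c3: issue MUL r3<-Mul2  regs: r0:6,r1:Mul1,r2:4,r3:Mul2
  c4: CDB Add1=2; issue SUB r0<-Add1  regs: r0:Add1,r1:Mul1,r2:4,r3:Mul2
  c5: issue SUB r3<-Add2  regs: r0:Add1,r1:Mul1,r2:4,r3:Add2
  c6: issue SUB r0<-Add3  regs: r0:Add3,r1:Mul1,r2:4,r3:Add2
  c7: CDB Mul1=9  regs: r0:Add3,r1:9,r2:4,r3:Add2
  c8: CDB Mul2=36  regs: r0:Add3,r1:9,r2:4,r3:Add2

STATUS = TAG Add3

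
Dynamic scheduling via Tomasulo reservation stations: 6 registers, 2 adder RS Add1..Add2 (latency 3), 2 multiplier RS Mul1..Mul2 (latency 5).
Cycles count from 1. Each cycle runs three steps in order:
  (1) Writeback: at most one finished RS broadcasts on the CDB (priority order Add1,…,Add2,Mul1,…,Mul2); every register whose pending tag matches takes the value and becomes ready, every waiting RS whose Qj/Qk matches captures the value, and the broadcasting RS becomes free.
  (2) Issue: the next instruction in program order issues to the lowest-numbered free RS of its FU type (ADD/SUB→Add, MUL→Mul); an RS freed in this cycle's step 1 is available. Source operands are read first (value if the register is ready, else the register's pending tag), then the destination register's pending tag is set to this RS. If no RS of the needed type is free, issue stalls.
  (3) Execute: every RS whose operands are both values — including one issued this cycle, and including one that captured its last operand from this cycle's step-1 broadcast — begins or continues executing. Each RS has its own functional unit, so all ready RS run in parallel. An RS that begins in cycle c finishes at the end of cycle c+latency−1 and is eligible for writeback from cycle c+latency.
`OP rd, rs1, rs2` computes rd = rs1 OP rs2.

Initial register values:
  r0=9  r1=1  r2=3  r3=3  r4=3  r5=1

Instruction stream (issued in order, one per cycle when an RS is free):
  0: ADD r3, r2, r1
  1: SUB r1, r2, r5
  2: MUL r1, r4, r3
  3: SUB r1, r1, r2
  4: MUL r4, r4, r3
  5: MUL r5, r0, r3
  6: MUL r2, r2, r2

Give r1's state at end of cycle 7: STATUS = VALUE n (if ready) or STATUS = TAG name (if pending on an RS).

STATUS = TAG Add1

cycle 1: issue ADD r3<-Add1 // r0:9,r1:1,r2:3,r3:Add1,r4:3,r5:1
cycle 2: issue SUB r1<-Add2 // r0:9,r1:Add2,r2:3,r3:Add1,r4:3,r5:1
cycle 3: issue MUL r1<-Mul1 // r0:9,r1:Mul1,r2:3,r3:Add1,r4:3,r5:1
cycle 4: CDB Add1=4; issue SUB r1<-Add1 // r0:9,r1:Add1,r2:3,r3:4,r4:3,r5:1
cycle 5: CDB Add2=2; issue MUL r4<-Mul2 // r0:9,r1:Add1,r2:3,r3:4,r4:Mul2,r5:1
cycle 6: stall // r0:9,r1:Add1,r2:3,r3:4,r4:Mul2,r5:1
cycle 7: stall // r0:9,r1:Add1,r2:3,r3:4,r4:Mul2,r5:1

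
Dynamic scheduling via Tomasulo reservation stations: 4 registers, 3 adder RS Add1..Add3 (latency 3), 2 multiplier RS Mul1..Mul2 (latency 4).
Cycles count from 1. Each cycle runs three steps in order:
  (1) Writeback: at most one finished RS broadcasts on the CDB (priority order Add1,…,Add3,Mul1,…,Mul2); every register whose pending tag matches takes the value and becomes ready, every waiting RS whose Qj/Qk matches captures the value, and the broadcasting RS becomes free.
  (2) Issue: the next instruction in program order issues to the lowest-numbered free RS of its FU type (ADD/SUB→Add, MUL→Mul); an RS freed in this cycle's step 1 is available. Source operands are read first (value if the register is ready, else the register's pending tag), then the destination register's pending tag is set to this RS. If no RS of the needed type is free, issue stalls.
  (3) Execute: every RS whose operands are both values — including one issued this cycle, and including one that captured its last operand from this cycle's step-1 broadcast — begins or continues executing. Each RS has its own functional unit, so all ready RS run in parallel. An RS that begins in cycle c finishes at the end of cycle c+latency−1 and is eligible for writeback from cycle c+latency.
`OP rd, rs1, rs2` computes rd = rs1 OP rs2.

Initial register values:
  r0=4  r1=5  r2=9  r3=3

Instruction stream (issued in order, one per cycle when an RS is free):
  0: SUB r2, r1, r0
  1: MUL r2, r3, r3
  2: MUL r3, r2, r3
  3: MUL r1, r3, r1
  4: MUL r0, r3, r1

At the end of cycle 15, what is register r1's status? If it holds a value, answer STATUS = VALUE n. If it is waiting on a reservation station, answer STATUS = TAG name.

cycle 1: issue SUB r2<-Add1 // r0:4,r1:5,r2:Add1,r3:3
cycle 2: issue MUL r2<-Mul1 // r0:4,r1:5,r2:Mul1,r3:3
cycle 3: issue MUL r3<-Mul2 // r0:4,r1:5,r2:Mul1,r3:Mul2
cycle 4: CDB Add1=1; stall // r0:4,r1:5,r2:Mul1,r3:Mul2
cycle 5: stall // r0:4,r1:5,r2:Mul1,r3:Mul2
cycle 6: CDB Mul1=9; issue MUL r1<-Mul1 // r0:4,r1:Mul1,r2:9,r3:Mul2
cycle 7: stall // r0:4,r1:Mul1,r2:9,r3:Mul2
cycle 8: stall // r0:4,r1:Mul1,r2:9,r3:Mul2
cycle 9: stall // r0:4,r1:Mul1,r2:9,r3:Mul2
cycle 10: CDB Mul2=27; issue MUL r0<-Mul2 // r0:Mul2,r1:Mul1,r2:9,r3:27
cycle 11: - // r0:Mul2,r1:Mul1,r2:9,r3:27
cycle 12: - // r0:Mul2,r1:Mul1,r2:9,r3:27
cycle 13: - // r0:Mul2,r1:Mul1,r2:9,r3:27
cycle 14: CDB Mul1=135 // r0:Mul2,r1:135,r2:9,r3:27
cycle 15: - // r0:Mul2,r1:135,r2:9,r3:27

STATUS = VALUE 135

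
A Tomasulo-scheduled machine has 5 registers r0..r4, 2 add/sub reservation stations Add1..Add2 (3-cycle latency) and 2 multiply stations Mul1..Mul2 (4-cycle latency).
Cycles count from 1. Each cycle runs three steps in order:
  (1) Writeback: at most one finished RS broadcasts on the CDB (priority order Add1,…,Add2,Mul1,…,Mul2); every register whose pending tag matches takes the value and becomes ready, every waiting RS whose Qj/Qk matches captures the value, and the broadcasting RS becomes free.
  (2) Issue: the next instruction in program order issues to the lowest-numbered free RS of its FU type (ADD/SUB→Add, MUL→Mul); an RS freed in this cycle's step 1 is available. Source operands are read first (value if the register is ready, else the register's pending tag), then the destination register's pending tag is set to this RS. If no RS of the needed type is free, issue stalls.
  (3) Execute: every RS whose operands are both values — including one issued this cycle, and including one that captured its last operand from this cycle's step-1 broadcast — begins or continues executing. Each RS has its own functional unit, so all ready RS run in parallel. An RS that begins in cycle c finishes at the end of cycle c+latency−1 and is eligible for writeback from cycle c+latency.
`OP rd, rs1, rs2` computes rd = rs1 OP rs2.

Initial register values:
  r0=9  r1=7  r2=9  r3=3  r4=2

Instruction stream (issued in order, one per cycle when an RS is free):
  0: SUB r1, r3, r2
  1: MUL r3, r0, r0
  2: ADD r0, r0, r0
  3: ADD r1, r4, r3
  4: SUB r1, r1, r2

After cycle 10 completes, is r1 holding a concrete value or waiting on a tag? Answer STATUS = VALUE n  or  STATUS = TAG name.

c1: issue SUB r1<-Add1 | r0:9,r1:Add1,r2:9,r3:3,r4:2
c2: issue MUL r3<-Mul1 | r0:9,r1:Add1,r2:9,r3:Mul1,r4:2
c3: issue ADD r0<-Add2 | r0:Add2,r1:Add1,r2:9,r3:Mul1,r4:2
c4: CDB Add1=-6; issue ADD r1<-Add1 | r0:Add2,r1:Add1,r2:9,r3:Mul1,r4:2
c5: stall | r0:Add2,r1:Add1,r2:9,r3:Mul1,r4:2
c6: CDB Add2=18; issue SUB r1<-Add2 | r0:18,r1:Add2,r2:9,r3:Mul1,r4:2
c7: CDB Mul1=81 | r0:18,r1:Add2,r2:9,r3:81,r4:2
c8: - | r0:18,r1:Add2,r2:9,r3:81,r4:2
c9: - | r0:18,r1:Add2,r2:9,r3:81,r4:2
c10: CDB Add1=83 | r0:18,r1:Add2,r2:9,r3:81,r4:2

STATUS = TAG Add2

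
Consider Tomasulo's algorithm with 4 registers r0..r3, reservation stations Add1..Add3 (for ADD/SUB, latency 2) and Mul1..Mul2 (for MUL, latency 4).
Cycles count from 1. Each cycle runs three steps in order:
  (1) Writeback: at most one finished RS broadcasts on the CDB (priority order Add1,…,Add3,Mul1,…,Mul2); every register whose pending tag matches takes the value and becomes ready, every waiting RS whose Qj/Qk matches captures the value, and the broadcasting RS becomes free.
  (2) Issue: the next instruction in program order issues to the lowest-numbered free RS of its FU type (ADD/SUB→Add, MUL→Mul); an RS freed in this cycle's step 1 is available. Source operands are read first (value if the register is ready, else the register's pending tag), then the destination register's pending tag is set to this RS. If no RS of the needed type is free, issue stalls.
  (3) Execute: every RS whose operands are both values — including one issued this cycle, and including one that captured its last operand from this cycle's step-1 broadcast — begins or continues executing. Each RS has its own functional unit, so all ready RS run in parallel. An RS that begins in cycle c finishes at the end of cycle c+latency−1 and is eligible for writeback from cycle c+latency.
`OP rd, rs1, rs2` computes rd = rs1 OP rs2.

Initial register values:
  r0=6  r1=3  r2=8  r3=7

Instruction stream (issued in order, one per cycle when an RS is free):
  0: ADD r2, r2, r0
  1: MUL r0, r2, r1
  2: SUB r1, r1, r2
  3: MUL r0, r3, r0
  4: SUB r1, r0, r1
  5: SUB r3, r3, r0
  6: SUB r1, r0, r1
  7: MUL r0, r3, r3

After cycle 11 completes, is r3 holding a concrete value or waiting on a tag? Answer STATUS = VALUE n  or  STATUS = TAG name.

cycle 1: issue ADD r2<-Add1 // r0:6,r1:3,r2:Add1,r3:7
cycle 2: issue MUL r0<-Mul1 // r0:Mul1,r1:3,r2:Add1,r3:7
cycle 3: CDB Add1=14; issue SUB r1<-Add1 // r0:Mul1,r1:Add1,r2:14,r3:7
cycle 4: issue MUL r0<-Mul2 // r0:Mul2,r1:Add1,r2:14,r3:7
cycle 5: CDB Add1=-11; issue SUB r1<-Add1 // r0:Mul2,r1:Add1,r2:14,r3:7
cycle 6: issue SUB r3<-Add2 // r0:Mul2,r1:Add1,r2:14,r3:Add2
cycle 7: CDB Mul1=42; issue SUB r1<-Add3 // r0:Mul2,r1:Add3,r2:14,r3:Add2
cycle 8: issue MUL r0<-Mul1 // r0:Mul1,r1:Add3,r2:14,r3:Add2
cycle 9: - // r0:Mul1,r1:Add3,r2:14,r3:Add2
cycle 10: - // r0:Mul1,r1:Add3,r2:14,r3:Add2
cycle 11: CDB Mul2=294 // r0:Mul1,r1:Add3,r2:14,r3:Add2

STATUS = TAG Add2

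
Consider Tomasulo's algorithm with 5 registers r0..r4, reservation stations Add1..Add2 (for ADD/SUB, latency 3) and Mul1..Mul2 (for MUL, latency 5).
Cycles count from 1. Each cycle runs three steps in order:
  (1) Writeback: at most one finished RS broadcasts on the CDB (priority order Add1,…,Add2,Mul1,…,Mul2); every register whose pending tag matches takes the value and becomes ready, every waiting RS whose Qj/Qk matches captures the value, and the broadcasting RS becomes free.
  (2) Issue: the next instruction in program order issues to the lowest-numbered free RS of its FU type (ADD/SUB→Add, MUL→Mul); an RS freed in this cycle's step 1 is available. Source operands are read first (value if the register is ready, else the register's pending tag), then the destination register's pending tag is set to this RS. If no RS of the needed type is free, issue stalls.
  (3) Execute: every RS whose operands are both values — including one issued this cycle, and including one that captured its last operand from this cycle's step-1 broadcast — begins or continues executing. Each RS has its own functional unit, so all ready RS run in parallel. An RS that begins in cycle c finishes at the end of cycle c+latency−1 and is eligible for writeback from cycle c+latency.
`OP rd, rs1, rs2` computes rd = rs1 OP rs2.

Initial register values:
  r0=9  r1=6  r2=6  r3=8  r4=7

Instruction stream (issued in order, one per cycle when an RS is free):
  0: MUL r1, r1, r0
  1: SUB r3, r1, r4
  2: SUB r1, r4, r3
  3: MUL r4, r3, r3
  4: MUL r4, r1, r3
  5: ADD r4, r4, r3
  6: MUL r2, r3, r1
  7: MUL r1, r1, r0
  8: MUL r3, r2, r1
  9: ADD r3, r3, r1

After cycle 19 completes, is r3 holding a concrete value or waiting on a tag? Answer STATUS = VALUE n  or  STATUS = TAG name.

  c1: issue MUL r1<-Mul1  regs: r0:9,r1:Mul1,r2:6,r3:8,r4:7
  c2: issue SUB r3<-Add1  regs: r0:9,r1:Mul1,r2:6,r3:Add1,r4:7
  c3: issue SUB r1<-Add2  regs: r0:9,r1:Add2,r2:6,r3:Add1,r4:7
  c4: issue MUL r4<-Mul2  regs: r0:9,r1:Add2,r2:6,r3:Add1,r4:Mul2
  c5: stall  regs: r0:9,r1:Add2,r2:6,r3:Add1,r4:Mul2
  c6: CDB Mul1=54; issue MUL r4<-Mul1  regs: r0:9,r1:Add2,r2:6,r3:Add1,r4:Mul1
  c7: stall  regs: r0:9,r1:Add2,r2:6,r3:Add1,r4:Mul1
  c8: stall  regs: r0:9,r1:Add2,r2:6,r3:Add1,r4:Mul1
  c9: CDB Add1=47; issue ADD r4<-Add1  regs: r0:9,r1:Add2,r2:6,r3:47,r4:Add1
  c10: stall  regs: r0:9,r1:Add2,r2:6,r3:47,r4:Add1
  c11: stall  regs: r0:9,r1:Add2,r2:6,r3:47,r4:Add1
  c12: CDB Add2=-40; stall  regs: r0:9,r1:-40,r2:6,r3:47,r4:Add1
  c13: stall  regs: r0:9,r1:-40,r2:6,r3:47,r4:Add1
  c14: CDB Mul2=2209; issue MUL r2<-Mul2  regs: r0:9,r1:-40,r2:Mul2,r3:47,r4:Add1
  c15: stall  regs: r0:9,r1:-40,r2:Mul2,r3:47,r4:Add1
  c16: stall  regs: r0:9,r1:-40,r2:Mul2,r3:47,r4:Add1
  c17: CDB Mul1=-1880; issue MUL r1<-Mul1  regs: r0:9,r1:Mul1,r2:Mul2,r3:47,r4:Add1
  c18: stall  regs: r0:9,r1:Mul1,r2:Mul2,r3:47,r4:Add1
  c19: CDB Mul2=-1880; issue MUL r3<-Mul2  regs: r0:9,r1:Mul1,r2:-1880,r3:Mul2,r4:Add1

STATUS = TAG Mul2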